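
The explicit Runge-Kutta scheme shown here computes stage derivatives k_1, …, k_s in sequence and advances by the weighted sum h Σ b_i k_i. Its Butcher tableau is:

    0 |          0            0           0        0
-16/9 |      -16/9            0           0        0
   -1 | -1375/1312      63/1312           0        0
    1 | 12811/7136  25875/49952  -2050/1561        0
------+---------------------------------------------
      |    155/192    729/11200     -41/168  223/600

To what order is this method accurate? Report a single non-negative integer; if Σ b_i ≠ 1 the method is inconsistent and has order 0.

4

b = (155/192, 729/11200, -41/168, 223/600)
c = (0, -16/9, -1, 1)
Ac = (0, 0, -7/82, 175/446)
Σ b_i: 155/192·1 + 729/11200·1 + (-41/168)·1 + 223/600·1 = 1 ✓
b·c: 729/11200·(-16/9) + (-41/168)·(-1) + 223/600·1 = 1/2 ✓
b·c²: 729/11200·256/81 + (-41/168)·1 + 223/600·1 = 1/3 ✓
b·Ac: (-41/168)·(-7/82) + 223/600·175/446 = 1/6 ✓
b·c³: 729/11200·(-4096/729) + (-41/168)·(-1) + 223/600·1 = 1/4 ✓
b·(c∘Ac): (-41/168)·7/82 + 223/600·175/446 = 1/8 ✓
b·Ac²: (-41/168)·56/369 + 223/600·650/2007 = 1/12 ✓
b·A²c: 223/600·25/223 = 1/24 ✓; 4 stages ⇒ order 4.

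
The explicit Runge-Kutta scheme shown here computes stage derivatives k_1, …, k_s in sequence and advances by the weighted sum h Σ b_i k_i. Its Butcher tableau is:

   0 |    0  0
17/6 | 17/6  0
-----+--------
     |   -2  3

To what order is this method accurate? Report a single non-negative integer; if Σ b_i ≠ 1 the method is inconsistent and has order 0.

b = (-2, 3)
c = (0, 17/6)
Σ b_i: (-2)·1 + 3·1 = 1 ✓
b·c: 3·17/6 = 17/2 ≠ 1/2 ⇒ order 1.

1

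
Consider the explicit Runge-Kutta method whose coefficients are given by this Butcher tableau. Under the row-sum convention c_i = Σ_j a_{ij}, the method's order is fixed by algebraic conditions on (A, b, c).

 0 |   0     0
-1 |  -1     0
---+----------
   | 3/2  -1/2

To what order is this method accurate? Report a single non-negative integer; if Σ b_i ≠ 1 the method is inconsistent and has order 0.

2

b = (3/2, -1/2)
c = (0, -1)
Σ b_i: 3/2·1 + (-1/2)·1 = 1 ✓
b·c: (-1/2)·(-1) = 1/2 ✓; 2 stages ⇒ order 2.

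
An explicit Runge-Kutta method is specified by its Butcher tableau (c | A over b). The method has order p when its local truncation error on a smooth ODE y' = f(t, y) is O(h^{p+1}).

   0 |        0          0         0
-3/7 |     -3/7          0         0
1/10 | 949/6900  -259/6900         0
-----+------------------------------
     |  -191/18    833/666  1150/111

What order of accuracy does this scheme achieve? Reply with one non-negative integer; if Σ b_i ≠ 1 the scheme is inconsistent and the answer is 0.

3

b = (-191/18, 833/666, 1150/111)
c = (0, -3/7, 1/10)
Ac = (0, 0, 37/2300)
Σ b_i: (-191/18)·1 + 833/666·1 + 1150/111·1 = 1 ✓
b·c: 833/666·(-3/7) + 1150/111·1/10 = 1/2 ✓
b·c²: 833/666·9/49 + 1150/111·1/100 = 1/3 ✓
b·Ac: 1150/111·37/2300 = 1/6 ✓; 3 stages ⇒ order 3.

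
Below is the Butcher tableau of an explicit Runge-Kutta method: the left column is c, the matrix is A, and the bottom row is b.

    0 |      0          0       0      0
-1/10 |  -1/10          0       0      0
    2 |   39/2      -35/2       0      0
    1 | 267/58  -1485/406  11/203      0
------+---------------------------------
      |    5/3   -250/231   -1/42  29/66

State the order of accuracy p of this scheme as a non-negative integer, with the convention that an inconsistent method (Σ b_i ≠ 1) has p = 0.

4

b = (5/3, -250/231, -1/42, 29/66)
c = (0, -1/10, 2, 1)
Ac = (0, 0, 7/4, 55/116)
Σ b_i: 5/3·1 + (-250/231)·1 + (-1/42)·1 + 29/66·1 = 1 ✓
b·c: (-250/231)·(-1/10) + (-1/42)·2 + 29/66·1 = 1/2 ✓
b·c²: (-250/231)·1/100 + (-1/42)·4 + 29/66·1 = 1/3 ✓
b·Ac: (-1/42)·7/4 + 29/66·55/116 = 1/6 ✓
b·c³: (-250/231)·(-1/1000) + (-1/42)·8 + 29/66·1 = 1/4 ✓
b·(c∘Ac): (-1/42)·7/2 + 29/66·55/116 = 1/8 ✓
b·Ac²: (-1/42)·(-7/40) + 29/66·209/1160 = 1/12 ✓
b·A²c: 29/66·11/116 = 1/24 ✓; 4 stages ⇒ order 4.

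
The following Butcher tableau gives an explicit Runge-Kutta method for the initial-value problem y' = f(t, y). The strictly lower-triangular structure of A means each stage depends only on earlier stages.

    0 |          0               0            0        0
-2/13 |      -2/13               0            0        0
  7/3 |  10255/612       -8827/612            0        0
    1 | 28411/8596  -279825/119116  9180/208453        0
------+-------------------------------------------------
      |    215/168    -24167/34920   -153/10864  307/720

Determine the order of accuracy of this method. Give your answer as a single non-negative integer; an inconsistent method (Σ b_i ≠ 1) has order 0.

4

b = (215/168, -24167/34920, -153/10864, 307/720)
c = (0, -2/13, 7/3, 1)
Ac = (0, 0, 679/306, 285/614)
Σ b_i: 215/168·1 + (-24167/34920)·1 + (-153/10864)·1 + 307/720·1 = 1 ✓
b·c: (-24167/34920)·(-2/13) + (-153/10864)·7/3 + 307/720·1 = 1/2 ✓
b·c²: (-24167/34920)·4/169 + (-153/10864)·49/9 + 307/720·1 = 1/3 ✓
b·Ac: (-153/10864)·679/306 + 307/720·285/614 = 1/6 ✓
b·c³: (-24167/34920)·(-8/2197) + (-153/10864)·343/27 + 307/720·1 = 1/4 ✓
b·(c∘Ac): (-153/10864)·4753/918 + 307/720·285/614 = 1/8 ✓
b·Ac²: (-153/10864)·(-679/1989) + 307/720·735/3991 = 1/12 ✓
b·A²c: 307/720·30/307 = 1/24 ✓; 4 stages ⇒ order 4.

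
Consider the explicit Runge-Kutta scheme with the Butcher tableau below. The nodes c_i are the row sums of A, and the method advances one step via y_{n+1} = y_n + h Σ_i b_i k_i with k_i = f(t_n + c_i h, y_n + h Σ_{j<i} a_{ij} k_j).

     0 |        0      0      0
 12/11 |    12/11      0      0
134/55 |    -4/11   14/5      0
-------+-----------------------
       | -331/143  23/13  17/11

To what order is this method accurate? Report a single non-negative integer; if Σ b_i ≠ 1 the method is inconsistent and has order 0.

b = (-331/143, 23/13, 17/11)
c = (0, 12/11, 134/55)
Ac = (0, 0, 168/55)
Σ b_i: (-331/143)·1 + 23/13·1 + 17/11·1 = 1 ✓
b·c: 23/13·12/11 + 17/11·134/55 = 44794/7865 ≠ 1/2 ⇒ order 1.

1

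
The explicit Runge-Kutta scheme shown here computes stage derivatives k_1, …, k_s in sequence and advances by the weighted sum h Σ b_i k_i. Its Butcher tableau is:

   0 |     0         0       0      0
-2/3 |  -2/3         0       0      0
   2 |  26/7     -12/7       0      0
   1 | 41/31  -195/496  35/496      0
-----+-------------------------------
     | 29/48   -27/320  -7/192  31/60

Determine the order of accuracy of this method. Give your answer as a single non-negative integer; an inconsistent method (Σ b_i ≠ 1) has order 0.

4

b = (29/48, -27/320, -7/192, 31/60)
c = (0, -2/3, 2, 1)
Ac = (0, 0, 8/7, 25/62)
Σ b_i: 29/48·1 + (-27/320)·1 + (-7/192)·1 + 31/60·1 = 1 ✓
b·c: (-27/320)·(-2/3) + (-7/192)·2 + 31/60·1 = 1/2 ✓
b·c²: (-27/320)·4/9 + (-7/192)·4 + 31/60·1 = 1/3 ✓
b·Ac: (-7/192)·8/7 + 31/60·25/62 = 1/6 ✓
b·c³: (-27/320)·(-8/27) + (-7/192)·8 + 31/60·1 = 1/4 ✓
b·(c∘Ac): (-7/192)·16/7 + 31/60·25/62 = 1/8 ✓
b·Ac²: (-7/192)·(-16/21) + 31/60·10/93 = 1/12 ✓
b·A²c: 31/60·5/62 = 1/24 ✓; 4 stages ⇒ order 4.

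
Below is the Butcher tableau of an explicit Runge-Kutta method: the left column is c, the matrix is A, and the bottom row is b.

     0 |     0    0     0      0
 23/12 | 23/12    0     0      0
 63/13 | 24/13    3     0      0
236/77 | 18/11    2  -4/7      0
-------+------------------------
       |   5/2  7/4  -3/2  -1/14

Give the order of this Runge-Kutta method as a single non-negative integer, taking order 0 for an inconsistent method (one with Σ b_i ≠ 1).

0

b = (5/2, 7/4, -3/2, -1/14)
c = (0, 23/12, 63/13, 236/77)
Ac = (0, 0, 23/4, 83/78)
Σ b_i: 5/2·1 + 7/4·1 + (-3/2)·1 + (-1/14)·1 = 75/28 ≠ 1 ⇒ order 0.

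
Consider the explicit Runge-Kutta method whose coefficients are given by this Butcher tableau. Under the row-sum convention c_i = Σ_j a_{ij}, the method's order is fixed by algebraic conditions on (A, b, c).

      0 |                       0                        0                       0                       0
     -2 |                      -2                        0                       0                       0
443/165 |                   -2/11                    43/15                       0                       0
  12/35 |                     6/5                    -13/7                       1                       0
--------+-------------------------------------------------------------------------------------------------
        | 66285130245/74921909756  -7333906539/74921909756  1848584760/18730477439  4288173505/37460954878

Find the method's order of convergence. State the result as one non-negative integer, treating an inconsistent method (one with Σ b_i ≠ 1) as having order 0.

b = (66285130245/74921909756, -7333906539/74921909756, 1848584760/18730477439, 4288173505/37460954878)
c = (0, -2, 443/165, 12/35)
Ac = (0, 0, -86/15, 7391/1155)
Σ b_i: 66285130245/74921909756·1 + (-7333906539/74921909756)·1 + 1848584760/18730477439·1 + 4288173505/37460954878·1 = 1 ✓
b·c: (-7333906539/74921909756)·(-2) + 1848584760/18730477439·443/165 + 4288173505/37460954878·12/35 = 1/2 ✓
b·c²: (-7333906539/74921909756)·4 + 1848584760/18730477439·196249/27225 + 4288173505/37460954878·144/1225 = 1/3 ✓
b·Ac: 1848584760/18730477439·(-86/15) + 4288173505/37460954878·7391/1155 = 1/6 ✓
b·c³: (-7333906539/74921909756)·(-8) + 1848584760/18730477439·86938307/4492125 + 4288173505/37460954878·1728/42875 = 175089214148782/64901104326135 ≠ 1/4 ⇒ order 3.
b·(c∘Ac): 1848584760/18730477439·(-38098/2475) + 4288173505/37460954878·29564/13475 = -356271082298/280957161585 ≠ 1/8
b·Ac²: 1848584760/18730477439·172/15 + 4288173505/37460954878·(-41957/190575) = 20517812388379/18543172664610 ≠ 1/12
b·A²c: 4288173505/37460954878·(-86/15) = -36878292143/56191432317 ≠ 1/24

3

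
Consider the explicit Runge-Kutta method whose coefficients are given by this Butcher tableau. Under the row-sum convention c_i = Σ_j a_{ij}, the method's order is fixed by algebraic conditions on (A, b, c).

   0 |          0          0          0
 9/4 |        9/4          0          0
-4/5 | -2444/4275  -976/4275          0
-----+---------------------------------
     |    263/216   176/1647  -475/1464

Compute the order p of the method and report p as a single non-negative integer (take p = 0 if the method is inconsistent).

b = (263/216, 176/1647, -475/1464)
c = (0, 9/4, -4/5)
Ac = (0, 0, -244/475)
Σ b_i: 263/216·1 + 176/1647·1 + (-475/1464)·1 = 1 ✓
b·c: 176/1647·9/4 + (-475/1464)·(-4/5) = 1/2 ✓
b·c²: 176/1647·81/16 + (-475/1464)·16/25 = 1/3 ✓
b·Ac: (-475/1464)·(-244/475) = 1/6 ✓; 3 stages ⇒ order 3.

3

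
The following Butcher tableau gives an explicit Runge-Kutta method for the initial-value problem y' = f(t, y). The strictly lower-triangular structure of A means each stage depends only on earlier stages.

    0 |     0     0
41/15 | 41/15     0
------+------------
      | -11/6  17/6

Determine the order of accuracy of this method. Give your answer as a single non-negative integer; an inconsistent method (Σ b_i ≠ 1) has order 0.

1

b = (-11/6, 17/6)
c = (0, 41/15)
Σ b_i: (-11/6)·1 + 17/6·1 = 1 ✓
b·c: 17/6·41/15 = 697/90 ≠ 1/2 ⇒ order 1.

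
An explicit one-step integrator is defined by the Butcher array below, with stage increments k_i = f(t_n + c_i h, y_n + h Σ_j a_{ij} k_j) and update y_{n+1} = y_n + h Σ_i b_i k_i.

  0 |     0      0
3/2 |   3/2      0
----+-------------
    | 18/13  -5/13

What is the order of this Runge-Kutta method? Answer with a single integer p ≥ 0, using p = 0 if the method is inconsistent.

1

b = (18/13, -5/13)
c = (0, 3/2)
Σ b_i: 18/13·1 + (-5/13)·1 = 1 ✓
b·c: (-5/13)·3/2 = -15/26 ≠ 1/2 ⇒ order 1.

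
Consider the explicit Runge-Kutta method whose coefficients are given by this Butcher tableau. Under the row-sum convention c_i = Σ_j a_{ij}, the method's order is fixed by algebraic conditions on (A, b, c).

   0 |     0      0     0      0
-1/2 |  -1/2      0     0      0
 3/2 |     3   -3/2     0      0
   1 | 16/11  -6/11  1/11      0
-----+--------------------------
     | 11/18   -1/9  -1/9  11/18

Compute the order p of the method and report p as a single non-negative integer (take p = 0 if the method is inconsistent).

b = (11/18, -1/9, -1/9, 11/18)
c = (0, -1/2, 3/2, 1)
Ac = (0, 0, 3/4, 9/22)
Σ b_i: 11/18·1 + (-1/9)·1 + (-1/9)·1 + 11/18·1 = 1 ✓
b·c: (-1/9)·(-1/2) + (-1/9)·3/2 + 11/18·1 = 1/2 ✓
b·c²: (-1/9)·1/4 + (-1/9)·9/4 + 11/18·1 = 1/3 ✓
b·Ac: (-1/9)·3/4 + 11/18·9/22 = 1/6 ✓
b·c³: (-1/9)·(-1/8) + (-1/9)·27/8 + 11/18·1 = 1/4 ✓
b·(c∘Ac): (-1/9)·9/8 + 11/18·9/22 = 1/8 ✓
b·Ac²: (-1/9)·(-3/8) + 11/18·3/44 = 1/12 ✓
b·A²c: 11/18·3/44 = 1/24 ✓; 4 stages ⇒ order 4.

4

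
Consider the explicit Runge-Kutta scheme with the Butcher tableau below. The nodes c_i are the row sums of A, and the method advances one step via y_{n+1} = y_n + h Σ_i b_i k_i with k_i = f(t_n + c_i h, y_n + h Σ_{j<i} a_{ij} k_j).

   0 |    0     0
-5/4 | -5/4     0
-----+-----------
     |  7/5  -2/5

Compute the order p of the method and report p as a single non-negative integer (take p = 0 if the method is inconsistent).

b = (7/5, -2/5)
c = (0, -5/4)
Σ b_i: 7/5·1 + (-2/5)·1 = 1 ✓
b·c: (-2/5)·(-5/4) = 1/2 ✓; 2 stages ⇒ order 2.

2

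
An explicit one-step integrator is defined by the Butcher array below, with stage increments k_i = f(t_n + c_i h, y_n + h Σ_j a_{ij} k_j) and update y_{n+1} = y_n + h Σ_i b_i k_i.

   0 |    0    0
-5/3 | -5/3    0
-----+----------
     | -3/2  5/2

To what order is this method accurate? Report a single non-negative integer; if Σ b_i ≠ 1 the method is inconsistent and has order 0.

1

b = (-3/2, 5/2)
c = (0, -5/3)
Σ b_i: (-3/2)·1 + 5/2·1 = 1 ✓
b·c: 5/2·(-5/3) = -25/6 ≠ 1/2 ⇒ order 1.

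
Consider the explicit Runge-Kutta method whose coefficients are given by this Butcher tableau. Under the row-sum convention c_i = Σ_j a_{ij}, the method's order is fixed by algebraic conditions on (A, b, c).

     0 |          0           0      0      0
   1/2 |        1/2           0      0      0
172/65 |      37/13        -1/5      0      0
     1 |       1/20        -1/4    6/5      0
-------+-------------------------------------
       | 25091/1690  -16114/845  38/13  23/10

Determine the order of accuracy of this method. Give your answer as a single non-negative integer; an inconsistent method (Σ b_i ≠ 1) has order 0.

b = (25091/1690, -16114/845, 38/13, 23/10)
c = (0, 1/2, 172/65, 1)
Ac = (0, 0, -1/10, 7931/2600)
Σ b_i: 25091/1690·1 + (-16114/845)·1 + 38/13·1 + 23/10·1 = 1 ✓
b·c: (-16114/845)·1/2 + 38/13·172/65 + 23/10·1 = 1/2 ✓
b·c²: (-16114/845)·1/4 + 38/13·29584/4225 + 23/10·1 = 988667/54925 ≠ 1/3 ⇒ order 2.
b·Ac: 38/13·(-1/10) + 23/10·7931/2600 = 174813/26000 ≠ 1/6

2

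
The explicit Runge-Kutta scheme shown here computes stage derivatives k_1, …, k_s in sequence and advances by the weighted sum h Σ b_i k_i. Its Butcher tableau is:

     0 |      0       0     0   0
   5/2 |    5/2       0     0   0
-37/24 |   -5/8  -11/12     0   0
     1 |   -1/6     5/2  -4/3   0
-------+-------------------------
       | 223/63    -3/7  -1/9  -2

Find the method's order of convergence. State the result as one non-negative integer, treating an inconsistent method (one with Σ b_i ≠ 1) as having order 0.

b = (223/63, -3/7, -1/9, -2)
c = (0, 5/2, -37/24, 1)
Ac = (0, 0, -55/24, 299/36)
Σ b_i: 223/63·1 + (-3/7)·1 + (-1/9)·1 + (-2)·1 = 1 ✓
b·c: (-3/7)·5/2 + (-1/9)·(-37/24) + (-2)·1 = -4385/1512 ≠ 1/2 ⇒ order 1.

1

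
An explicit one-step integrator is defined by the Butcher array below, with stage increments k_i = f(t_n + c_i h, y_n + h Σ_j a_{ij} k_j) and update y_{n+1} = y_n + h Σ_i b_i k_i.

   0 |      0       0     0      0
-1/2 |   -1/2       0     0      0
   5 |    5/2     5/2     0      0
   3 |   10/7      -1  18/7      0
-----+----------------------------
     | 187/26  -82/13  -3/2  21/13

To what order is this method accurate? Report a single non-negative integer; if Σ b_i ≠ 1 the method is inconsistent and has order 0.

2

b = (187/26, -82/13, -3/2, 21/13)
c = (0, -1/2, 5, 3)
Ac = (0, 0, -5/4, 187/14)
Σ b_i: 187/26·1 + (-82/13)·1 + (-3/2)·1 + 21/13·1 = 1 ✓
b·c: (-82/13)·(-1/2) + (-3/2)·5 + 21/13·3 = 1/2 ✓
b·c²: (-82/13)·1/4 + (-3/2)·25 + 21/13·9 = -319/13 ≠ 1/3 ⇒ order 2.
b·Ac: (-3/2)·(-5/4) + 21/13·187/14 = 2439/104 ≠ 1/6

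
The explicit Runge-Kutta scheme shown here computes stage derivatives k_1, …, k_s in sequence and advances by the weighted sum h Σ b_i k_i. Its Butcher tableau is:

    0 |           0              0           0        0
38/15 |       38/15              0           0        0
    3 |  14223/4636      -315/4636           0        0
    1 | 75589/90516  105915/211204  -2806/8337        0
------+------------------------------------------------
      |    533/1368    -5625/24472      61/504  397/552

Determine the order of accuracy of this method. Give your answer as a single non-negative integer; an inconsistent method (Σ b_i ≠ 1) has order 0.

4

b = (533/1368, -5625/24472, 61/504, 397/552)
c = (0, 38/15, 3, 1)
Ac = (0, 0, -21/122, 207/794)
Σ b_i: 533/1368·1 + (-5625/24472)·1 + 61/504·1 + 397/552·1 = 1 ✓
b·c: (-5625/24472)·38/15 + 61/504·3 + 397/552·1 = 1/2 ✓
b·c²: (-5625/24472)·1444/225 + 61/504·9 + 397/552·1 = 1/3 ✓
b·Ac: 61/504·(-21/122) + 397/552·207/794 = 1/6 ✓
b·c³: (-5625/24472)·54872/3375 + 61/504·27 + 397/552·1 = 1/4 ✓
b·(c∘Ac): 61/504·(-63/122) + 397/552·207/794 = 1/8 ✓
b·Ac²: 61/504·(-133/305) + 397/552·1127/5955 = 1/12 ✓
b·A²c: 397/552·23/397 = 1/24 ✓; 4 stages ⇒ order 4.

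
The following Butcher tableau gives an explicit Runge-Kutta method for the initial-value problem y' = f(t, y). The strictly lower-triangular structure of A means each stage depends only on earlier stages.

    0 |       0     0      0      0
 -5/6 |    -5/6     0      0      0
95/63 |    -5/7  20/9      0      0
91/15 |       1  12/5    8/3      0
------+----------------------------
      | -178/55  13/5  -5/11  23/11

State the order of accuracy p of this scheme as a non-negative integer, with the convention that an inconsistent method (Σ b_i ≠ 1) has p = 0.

b = (-178/55, 13/5, -5/11, 23/11)
c = (0, -5/6, 95/63, 91/15)
Ac = (0, 0, -50/27, 382/189)
Σ b_i: (-178/55)·1 + 13/5·1 + (-5/11)·1 + 23/11·1 = 1 ✓
b·c: 13/5·(-5/6) + (-5/11)·95/63 + 23/11·91/15 = 68141/6930 ≠ 1/2 ⇒ order 1.

1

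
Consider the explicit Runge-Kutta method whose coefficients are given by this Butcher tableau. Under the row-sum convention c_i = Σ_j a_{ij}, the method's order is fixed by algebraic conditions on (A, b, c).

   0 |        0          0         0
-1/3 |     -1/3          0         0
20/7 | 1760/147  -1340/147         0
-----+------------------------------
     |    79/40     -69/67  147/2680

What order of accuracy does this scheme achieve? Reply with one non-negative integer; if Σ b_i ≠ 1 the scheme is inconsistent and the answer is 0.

b = (79/40, -69/67, 147/2680)
c = (0, -1/3, 20/7)
Ac = (0, 0, 1340/441)
Σ b_i: 79/40·1 + (-69/67)·1 + 147/2680·1 = 1 ✓
b·c: (-69/67)·(-1/3) + 147/2680·20/7 = 1/2 ✓
b·c²: (-69/67)·1/9 + 147/2680·400/49 = 1/3 ✓
b·Ac: 147/2680·1340/441 = 1/6 ✓; 3 stages ⇒ order 3.

3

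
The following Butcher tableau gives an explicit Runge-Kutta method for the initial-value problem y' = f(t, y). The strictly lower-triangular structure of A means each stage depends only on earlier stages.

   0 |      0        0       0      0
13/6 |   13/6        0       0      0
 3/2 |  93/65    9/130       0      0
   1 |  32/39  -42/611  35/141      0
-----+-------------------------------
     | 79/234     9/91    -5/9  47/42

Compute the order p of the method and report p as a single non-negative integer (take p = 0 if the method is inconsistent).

4

b = (79/234, 9/91, -5/9, 47/42)
c = (0, 13/6, 3/2, 1)
Ac = (0, 0, 3/20, 21/94)
Σ b_i: 79/234·1 + 9/91·1 + (-5/9)·1 + 47/42·1 = 1 ✓
b·c: 9/91·13/6 + (-5/9)·3/2 + 47/42·1 = 1/2 ✓
b·c²: 9/91·169/36 + (-5/9)·9/4 + 47/42·1 = 1/3 ✓
b·Ac: (-5/9)·3/20 + 47/42·21/94 = 1/6 ✓
b·c³: 9/91·2197/216 + (-5/9)·27/8 + 47/42·1 = 1/4 ✓
b·(c∘Ac): (-5/9)·9/40 + 47/42·21/94 = 1/8 ✓
b·Ac²: (-5/9)·13/40 + 47/42·133/564 = 1/12 ✓
b·A²c: 47/42·7/188 = 1/24 ✓; 4 stages ⇒ order 4.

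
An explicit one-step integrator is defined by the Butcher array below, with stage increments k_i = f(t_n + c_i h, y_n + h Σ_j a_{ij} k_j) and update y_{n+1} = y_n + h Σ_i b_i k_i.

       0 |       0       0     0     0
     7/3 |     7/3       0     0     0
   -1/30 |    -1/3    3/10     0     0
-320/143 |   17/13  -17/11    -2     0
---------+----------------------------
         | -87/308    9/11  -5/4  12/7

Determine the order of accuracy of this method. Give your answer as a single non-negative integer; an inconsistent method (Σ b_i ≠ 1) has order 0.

b = (-87/308, 9/11, -5/4, 12/7)
c = (0, 7/3, -1/30, -320/143)
Ac = (0, 0, 7/10, -584/165)
Σ b_i: (-87/308)·1 + 9/11·1 + (-5/4)·1 + 12/7·1 = 1 ✓
b·c: 9/11·7/3 + (-5/4)·(-1/30) + 12/7·(-320/143) = -45295/24024 ≠ 1/2 ⇒ order 1.

1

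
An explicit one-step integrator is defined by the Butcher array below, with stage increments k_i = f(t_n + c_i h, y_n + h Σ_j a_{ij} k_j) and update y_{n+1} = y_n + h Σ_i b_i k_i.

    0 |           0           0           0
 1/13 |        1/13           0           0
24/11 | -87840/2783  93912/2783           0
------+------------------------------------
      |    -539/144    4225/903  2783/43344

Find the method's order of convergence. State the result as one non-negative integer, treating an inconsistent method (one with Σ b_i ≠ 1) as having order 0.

b = (-539/144, 4225/903, 2783/43344)
c = (0, 1/13, 24/11)
Ac = (0, 0, 7224/2783)
Σ b_i: (-539/144)·1 + 4225/903·1 + 2783/43344·1 = 1 ✓
b·c: 4225/903·1/13 + 2783/43344·24/11 = 1/2 ✓
b·c²: 4225/903·1/169 + 2783/43344·576/121 = 1/3 ✓
b·Ac: 2783/43344·7224/2783 = 1/6 ✓; 3 stages ⇒ order 3.

3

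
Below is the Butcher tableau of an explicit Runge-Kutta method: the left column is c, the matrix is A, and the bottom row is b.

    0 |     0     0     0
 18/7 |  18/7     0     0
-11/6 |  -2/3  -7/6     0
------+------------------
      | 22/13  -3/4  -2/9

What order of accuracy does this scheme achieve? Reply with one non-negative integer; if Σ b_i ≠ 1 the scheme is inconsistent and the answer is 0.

0

b = (22/13, -3/4, -2/9)
c = (0, 18/7, -11/6)
Ac = (0, 0, -3)
Σ b_i: 22/13·1 + (-3/4)·1 + (-2/9)·1 = 337/468 ≠ 1 ⇒ order 0.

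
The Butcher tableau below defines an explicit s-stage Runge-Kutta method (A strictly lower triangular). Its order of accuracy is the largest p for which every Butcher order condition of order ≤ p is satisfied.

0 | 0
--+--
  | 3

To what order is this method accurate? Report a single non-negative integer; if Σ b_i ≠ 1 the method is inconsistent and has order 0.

0

b = (3)
c = (0)
Σ b_i: 3·1 = 3 ≠ 1 ⇒ order 0.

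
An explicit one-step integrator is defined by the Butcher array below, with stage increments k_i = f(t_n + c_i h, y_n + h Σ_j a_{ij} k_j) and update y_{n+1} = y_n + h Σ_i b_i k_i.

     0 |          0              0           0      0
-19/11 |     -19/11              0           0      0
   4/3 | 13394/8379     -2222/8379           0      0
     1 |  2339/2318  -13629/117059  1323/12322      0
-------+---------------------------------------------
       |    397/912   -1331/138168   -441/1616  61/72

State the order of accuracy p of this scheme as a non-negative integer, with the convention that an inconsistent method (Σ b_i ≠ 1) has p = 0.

b = (397/912, -1331/138168, -441/1616, 61/72)
c = (0, -19/11, 4/3, 1)
Ac = (0, 0, 202/441, 21/61)
Σ b_i: 397/912·1 + (-1331/138168)·1 + (-441/1616)·1 + 61/72·1 = 1 ✓
b·c: (-1331/138168)·(-19/11) + (-441/1616)·4/3 + 61/72·1 = 1/2 ✓
b·c²: (-1331/138168)·361/121 + (-441/1616)·16/9 + 61/72·1 = 1/3 ✓
b·Ac: (-441/1616)·202/441 + 61/72·21/61 = 1/6 ✓
b·c³: (-1331/138168)·(-6859/1331) + (-441/1616)·64/27 + 61/72·1 = 1/4 ✓
b·(c∘Ac): (-441/1616)·808/1323 + 61/72·21/61 = 1/8 ✓
b·Ac²: (-441/1616)·(-3838/4851) + 61/72·(-105/671) = 1/12 ✓
b·A²c: 61/72·3/61 = 1/24 ✓; 4 stages ⇒ order 4.

4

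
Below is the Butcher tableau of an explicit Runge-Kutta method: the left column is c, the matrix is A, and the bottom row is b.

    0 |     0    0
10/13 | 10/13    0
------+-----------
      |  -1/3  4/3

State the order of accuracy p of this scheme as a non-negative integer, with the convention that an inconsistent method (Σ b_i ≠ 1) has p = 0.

1

b = (-1/3, 4/3)
c = (0, 10/13)
Σ b_i: (-1/3)·1 + 4/3·1 = 1 ✓
b·c: 4/3·10/13 = 40/39 ≠ 1/2 ⇒ order 1.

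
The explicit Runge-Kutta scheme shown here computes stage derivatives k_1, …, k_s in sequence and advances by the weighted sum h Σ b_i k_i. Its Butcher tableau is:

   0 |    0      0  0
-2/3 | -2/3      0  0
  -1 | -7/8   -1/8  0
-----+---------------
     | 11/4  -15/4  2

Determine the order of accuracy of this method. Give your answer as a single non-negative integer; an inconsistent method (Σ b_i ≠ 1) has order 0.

3

b = (11/4, -15/4, 2)
c = (0, -2/3, -1)
Ac = (0, 0, 1/12)
Σ b_i: 11/4·1 + (-15/4)·1 + 2·1 = 1 ✓
b·c: (-15/4)·(-2/3) + 2·(-1) = 1/2 ✓
b·c²: (-15/4)·4/9 + 2·1 = 1/3 ✓
b·Ac: 2·1/12 = 1/6 ✓; 3 stages ⇒ order 3.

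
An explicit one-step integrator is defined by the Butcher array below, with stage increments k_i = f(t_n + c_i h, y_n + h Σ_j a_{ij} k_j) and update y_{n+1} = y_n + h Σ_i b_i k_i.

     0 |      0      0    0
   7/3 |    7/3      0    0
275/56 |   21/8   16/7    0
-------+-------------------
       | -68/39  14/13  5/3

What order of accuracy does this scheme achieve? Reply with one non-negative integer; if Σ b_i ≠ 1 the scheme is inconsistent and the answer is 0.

1

b = (-68/39, 14/13, 5/3)
c = (0, 7/3, 275/56)
Ac = (0, 0, 16/3)
Σ b_i: (-68/39)·1 + 14/13·1 + 5/3·1 = 1 ✓
b·c: 14/13·7/3 + 5/3·275/56 = 23363/2184 ≠ 1/2 ⇒ order 1.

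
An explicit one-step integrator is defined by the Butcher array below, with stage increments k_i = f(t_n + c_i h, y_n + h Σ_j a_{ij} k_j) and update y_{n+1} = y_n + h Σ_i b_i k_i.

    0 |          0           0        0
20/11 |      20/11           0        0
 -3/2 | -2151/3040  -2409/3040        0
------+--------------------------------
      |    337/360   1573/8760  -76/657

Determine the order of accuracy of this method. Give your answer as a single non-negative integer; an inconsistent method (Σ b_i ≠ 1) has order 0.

b = (337/360, 1573/8760, -76/657)
c = (0, 20/11, -3/2)
Ac = (0, 0, -219/152)
Σ b_i: 337/360·1 + 1573/8760·1 + (-76/657)·1 = 1 ✓
b·c: 1573/8760·20/11 + (-76/657)·(-3/2) = 1/2 ✓
b·c²: 1573/8760·400/121 + (-76/657)·9/4 = 1/3 ✓
b·Ac: (-76/657)·(-219/152) = 1/6 ✓; 3 stages ⇒ order 3.

3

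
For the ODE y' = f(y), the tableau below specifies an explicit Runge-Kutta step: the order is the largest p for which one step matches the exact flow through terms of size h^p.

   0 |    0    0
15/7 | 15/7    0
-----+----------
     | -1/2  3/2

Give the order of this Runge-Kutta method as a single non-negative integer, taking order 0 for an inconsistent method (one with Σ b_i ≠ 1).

b = (-1/2, 3/2)
c = (0, 15/7)
Σ b_i: (-1/2)·1 + 3/2·1 = 1 ✓
b·c: 3/2·15/7 = 45/14 ≠ 1/2 ⇒ order 1.

1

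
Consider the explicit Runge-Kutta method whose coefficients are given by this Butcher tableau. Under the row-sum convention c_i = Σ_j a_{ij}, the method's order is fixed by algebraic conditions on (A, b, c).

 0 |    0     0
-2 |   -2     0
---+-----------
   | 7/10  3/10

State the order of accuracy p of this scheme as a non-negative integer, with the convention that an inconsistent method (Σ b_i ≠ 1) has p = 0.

1

b = (7/10, 3/10)
c = (0, -2)
Σ b_i: 7/10·1 + 3/10·1 = 1 ✓
b·c: 3/10·(-2) = -3/5 ≠ 1/2 ⇒ order 1.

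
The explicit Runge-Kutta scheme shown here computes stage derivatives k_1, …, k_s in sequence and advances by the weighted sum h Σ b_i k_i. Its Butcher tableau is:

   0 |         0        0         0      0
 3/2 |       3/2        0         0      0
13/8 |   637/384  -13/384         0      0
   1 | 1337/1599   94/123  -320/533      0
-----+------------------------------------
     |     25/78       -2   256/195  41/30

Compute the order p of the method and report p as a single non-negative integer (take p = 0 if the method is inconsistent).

b = (25/78, -2, 256/195, 41/30)
c = (0, 3/2, 13/8, 1)
Ac = (0, 0, -13/256, 7/41)
Σ b_i: 25/78·1 + (-2)·1 + 256/195·1 + 41/30·1 = 1 ✓
b·c: (-2)·3/2 + 256/195·13/8 + 41/30·1 = 1/2 ✓
b·c²: (-2)·9/4 + 256/195·169/64 + 41/30·1 = 1/3 ✓
b·Ac: 256/195·(-13/256) + 41/30·7/41 = 1/6 ✓
b·c³: (-2)·27/8 + 256/195·2197/512 + 41/30·1 = 1/4 ✓
b·(c∘Ac): 256/195·(-169/2048) + 41/30·7/41 = 1/8 ✓
b·Ac²: 256/195·(-39/512) + 41/30·11/82 = 1/12 ✓
b·A²c: 41/30·5/164 = 1/24 ✓; 4 stages ⇒ order 4.

4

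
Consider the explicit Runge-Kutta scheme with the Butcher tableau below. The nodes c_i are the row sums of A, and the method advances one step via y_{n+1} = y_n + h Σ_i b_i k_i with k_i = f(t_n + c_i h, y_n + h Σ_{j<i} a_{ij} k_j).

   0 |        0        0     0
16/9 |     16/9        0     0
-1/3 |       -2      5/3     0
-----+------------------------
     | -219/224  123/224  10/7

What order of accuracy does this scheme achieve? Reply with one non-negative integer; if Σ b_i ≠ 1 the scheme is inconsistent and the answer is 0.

2

b = (-219/224, 123/224, 10/7)
c = (0, 16/9, -1/3)
Ac = (0, 0, 80/27)
Σ b_i: (-219/224)·1 + 123/224·1 + 10/7·1 = 1 ✓
b·c: 123/224·16/9 + 10/7·(-1/3) = 1/2 ✓
b·c²: 123/224·256/81 + 10/7·1/9 = 358/189 ≠ 1/3 ⇒ order 2.
b·Ac: 10/7·80/27 = 800/189 ≠ 1/6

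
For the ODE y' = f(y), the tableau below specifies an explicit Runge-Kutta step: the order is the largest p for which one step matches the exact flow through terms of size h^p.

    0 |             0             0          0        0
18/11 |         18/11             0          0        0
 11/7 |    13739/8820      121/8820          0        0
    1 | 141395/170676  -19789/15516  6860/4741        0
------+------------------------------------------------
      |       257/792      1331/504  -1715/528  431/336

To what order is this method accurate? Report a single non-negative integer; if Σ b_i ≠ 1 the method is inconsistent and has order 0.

4

b = (257/792, 1331/504, -1715/528, 431/336)
c = (0, 18/11, 11/7, 1)
Ac = (0, 0, 11/490, 161/862)
Σ b_i: 257/792·1 + 1331/504·1 + (-1715/528)·1 + 431/336·1 = 1 ✓
b·c: 1331/504·18/11 + (-1715/528)·11/7 + 431/336·1 = 1/2 ✓
b·c²: 1331/504·324/121 + (-1715/528)·121/49 + 431/336·1 = 1/3 ✓
b·Ac: (-1715/528)·11/490 + 431/336·161/862 = 1/6 ✓
b·c³: 1331/504·5832/1331 + (-1715/528)·1331/343 + 431/336·1 = 1/4 ✓
b·(c∘Ac): (-1715/528)·121/3430 + 431/336·161/862 = 1/8 ✓
b·Ac²: (-1715/528)·9/245 + 431/336·749/4741 = 1/12 ✓
b·A²c: 431/336·14/431 = 1/24 ✓; 4 stages ⇒ order 4.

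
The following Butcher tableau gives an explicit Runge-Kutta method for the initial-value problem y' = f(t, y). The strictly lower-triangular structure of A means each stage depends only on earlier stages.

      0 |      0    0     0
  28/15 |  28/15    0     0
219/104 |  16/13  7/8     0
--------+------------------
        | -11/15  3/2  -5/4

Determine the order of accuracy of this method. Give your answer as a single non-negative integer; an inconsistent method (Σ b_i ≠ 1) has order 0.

0

b = (-11/15, 3/2, -5/4)
c = (0, 28/15, 219/104)
Ac = (0, 0, 49/30)
Σ b_i: (-11/15)·1 + 3/2·1 + (-5/4)·1 = -29/60 ≠ 1 ⇒ order 0.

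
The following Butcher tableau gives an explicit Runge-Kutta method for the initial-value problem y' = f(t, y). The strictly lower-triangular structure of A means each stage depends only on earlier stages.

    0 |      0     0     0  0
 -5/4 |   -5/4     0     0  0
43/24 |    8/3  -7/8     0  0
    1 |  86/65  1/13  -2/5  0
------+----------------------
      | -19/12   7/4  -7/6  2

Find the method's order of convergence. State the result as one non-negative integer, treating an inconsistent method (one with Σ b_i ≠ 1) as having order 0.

b = (-19/12, 7/4, -7/6, 2)
c = (0, -5/4, 43/24, 1)
Ac = (0, 0, 35/32, -317/390)
Σ b_i: (-19/12)·1 + 7/4·1 + (-7/6)·1 + 2·1 = 1 ✓
b·c: 7/4·(-5/4) + (-7/6)·43/24 + 2·1 = -41/18 ≠ 1/2 ⇒ order 1.

1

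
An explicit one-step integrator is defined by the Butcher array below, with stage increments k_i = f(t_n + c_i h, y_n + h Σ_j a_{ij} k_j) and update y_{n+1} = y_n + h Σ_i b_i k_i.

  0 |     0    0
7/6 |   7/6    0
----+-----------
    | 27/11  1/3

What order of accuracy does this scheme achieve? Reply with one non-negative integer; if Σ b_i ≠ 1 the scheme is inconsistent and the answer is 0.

0

b = (27/11, 1/3)
c = (0, 7/6)
Σ b_i: 27/11·1 + 1/3·1 = 92/33 ≠ 1 ⇒ order 0.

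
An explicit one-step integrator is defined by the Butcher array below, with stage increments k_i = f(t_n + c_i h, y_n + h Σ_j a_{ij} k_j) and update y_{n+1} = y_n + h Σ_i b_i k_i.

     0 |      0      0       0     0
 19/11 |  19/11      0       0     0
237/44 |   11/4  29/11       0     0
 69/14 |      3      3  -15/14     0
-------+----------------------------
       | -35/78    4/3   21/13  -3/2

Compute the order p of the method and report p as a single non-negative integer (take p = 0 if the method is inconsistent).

b = (-35/78, 4/3, 21/13, -3/2)
c = (0, 19/11, 237/44, 69/14)
Ac = (0, 0, 551/121, -33/56)
Σ b_i: (-35/78)·1 + 4/3·1 + 21/13·1 + (-3/2)·1 = 1 ✓
b·c: 4/3·19/11 + 21/13·237/44 + (-3/2)·69/14 = 21689/6006 ≠ 1/2 ⇒ order 1.

1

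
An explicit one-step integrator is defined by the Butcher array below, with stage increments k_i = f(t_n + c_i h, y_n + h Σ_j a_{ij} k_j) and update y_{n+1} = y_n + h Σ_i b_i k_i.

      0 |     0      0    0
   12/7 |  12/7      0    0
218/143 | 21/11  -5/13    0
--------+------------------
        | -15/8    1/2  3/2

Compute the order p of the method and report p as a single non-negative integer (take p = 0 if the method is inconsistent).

b = (-15/8, 1/2, 3/2)
c = (0, 12/7, 218/143)
Ac = (0, 0, -60/91)
Σ b_i: (-15/8)·1 + 1/2·1 + 3/2·1 = 1/8 ≠ 1 ⇒ order 0.

0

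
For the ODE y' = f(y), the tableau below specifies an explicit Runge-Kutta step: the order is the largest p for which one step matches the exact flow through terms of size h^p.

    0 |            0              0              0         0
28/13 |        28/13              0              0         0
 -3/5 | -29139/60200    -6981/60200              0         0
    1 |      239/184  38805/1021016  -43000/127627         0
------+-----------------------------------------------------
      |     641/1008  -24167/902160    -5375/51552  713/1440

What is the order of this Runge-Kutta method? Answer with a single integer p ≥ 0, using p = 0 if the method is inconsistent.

4

b = (641/1008, -24167/902160, -5375/51552, 713/1440)
c = (0, 28/13, -3/5, 1)
Ac = (0, 0, -537/2150, 405/1426)
Σ b_i: 641/1008·1 + (-24167/902160)·1 + (-5375/51552)·1 + 713/1440·1 = 1 ✓
b·c: (-24167/902160)·28/13 + (-5375/51552)·(-3/5) + 713/1440·1 = 1/2 ✓
b·c²: (-24167/902160)·784/169 + (-5375/51552)·9/25 + 713/1440·1 = 1/3 ✓
b·Ac: (-5375/51552)·(-537/2150) + 713/1440·405/1426 = 1/6 ✓
b·c³: (-24167/902160)·21952/2197 + (-5375/51552)·(-27/125) + 713/1440·1 = 1/4 ✓
b·(c∘Ac): (-5375/51552)·1611/10750 + 713/1440·405/1426 = 1/8 ✓
b·Ac²: (-5375/51552)·(-7518/13975) + 713/1440·510/9269 = 1/12 ✓
b·A²c: 713/1440·60/713 = 1/24 ✓; 4 stages ⇒ order 4.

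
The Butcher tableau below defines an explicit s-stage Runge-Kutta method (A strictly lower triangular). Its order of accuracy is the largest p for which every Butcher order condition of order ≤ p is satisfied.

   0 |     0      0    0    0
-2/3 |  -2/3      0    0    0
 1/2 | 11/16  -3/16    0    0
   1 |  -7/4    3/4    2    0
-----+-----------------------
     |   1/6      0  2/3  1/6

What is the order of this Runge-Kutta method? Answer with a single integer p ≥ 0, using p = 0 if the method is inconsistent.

b = (1/6, 0, 2/3, 1/6)
c = (0, -2/3, 1/2, 1)
Ac = (0, 0, 1/8, 1/2)
Σ b_i: 1/6·1 + 2/3·1 + 1/6·1 = 1 ✓
b·c: 2/3·1/2 + 1/6·1 = 1/2 ✓
b·c²: 2/3·1/4 + 1/6·1 = 1/3 ✓
b·Ac: 2/3·1/8 + 1/6·1/2 = 1/6 ✓
b·c³: 2/3·1/8 + 1/6·1 = 1/4 ✓
b·(c∘Ac): 2/3·1/16 + 1/6·1/2 = 1/8 ✓
b·Ac²: 2/3·(-1/12) + 1/6·5/6 = 1/12 ✓
b·A²c: 1/6·1/4 = 1/24 ✓; 4 stages ⇒ order 4.

4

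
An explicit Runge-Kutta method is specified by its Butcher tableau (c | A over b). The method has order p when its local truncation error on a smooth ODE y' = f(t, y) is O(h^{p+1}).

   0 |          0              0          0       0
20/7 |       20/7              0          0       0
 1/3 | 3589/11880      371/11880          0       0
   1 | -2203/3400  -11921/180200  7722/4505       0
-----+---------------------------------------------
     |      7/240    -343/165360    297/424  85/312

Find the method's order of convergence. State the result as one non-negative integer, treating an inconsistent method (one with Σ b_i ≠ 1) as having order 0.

b = (7/240, -343/165360, 297/424, 85/312)
c = (0, 20/7, 1/3, 1)
Ac = (0, 0, 53/594, 13/34)
Σ b_i: 7/240·1 + (-343/165360)·1 + 297/424·1 + 85/312·1 = 1 ✓
b·c: (-343/165360)·20/7 + 297/424·1/3 + 85/312·1 = 1/2 ✓
b·c²: (-343/165360)·400/49 + 297/424·1/9 + 85/312·1 = 1/3 ✓
b·Ac: 297/424·53/594 + 85/312·13/34 = 1/6 ✓
b·c³: (-343/165360)·8000/343 + 297/424·1/27 + 85/312·1 = 1/4 ✓
b·(c∘Ac): 297/424·53/1782 + 85/312·13/34 = 1/8 ✓
b·Ac²: 297/424·530/2079 + 85/312·(-208/595) = 1/12 ✓
b·A²c: 85/312·13/85 = 1/24 ✓; 4 stages ⇒ order 4.

4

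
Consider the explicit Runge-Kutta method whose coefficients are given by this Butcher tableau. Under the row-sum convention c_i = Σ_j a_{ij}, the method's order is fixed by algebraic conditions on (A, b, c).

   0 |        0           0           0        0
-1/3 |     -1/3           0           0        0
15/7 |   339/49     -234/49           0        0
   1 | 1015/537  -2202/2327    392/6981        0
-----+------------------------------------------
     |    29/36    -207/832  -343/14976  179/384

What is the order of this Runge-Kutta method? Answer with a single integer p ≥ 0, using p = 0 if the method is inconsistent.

4

b = (29/36, -207/832, -343/14976, 179/384)
c = (0, -1/3, 15/7, 1)
Ac = (0, 0, 78/49, 78/179)
Σ b_i: 29/36·1 + (-207/832)·1 + (-343/14976)·1 + 179/384·1 = 1 ✓
b·c: (-207/832)·(-1/3) + (-343/14976)·15/7 + 179/384·1 = 1/2 ✓
b·c²: (-207/832)·1/9 + (-343/14976)·225/49 + 179/384·1 = 1/3 ✓
b·Ac: (-343/14976)·78/49 + 179/384·78/179 = 1/6 ✓
b·c³: (-207/832)·(-1/27) + (-343/14976)·3375/343 + 179/384·1 = 1/4 ✓
b·(c∘Ac): (-343/14976)·1170/343 + 179/384·78/179 = 1/8 ✓
b·Ac²: (-343/14976)·(-26/49) + 179/384·82/537 = 1/12 ✓
b·A²c: 179/384·16/179 = 1/24 ✓; 4 stages ⇒ order 4.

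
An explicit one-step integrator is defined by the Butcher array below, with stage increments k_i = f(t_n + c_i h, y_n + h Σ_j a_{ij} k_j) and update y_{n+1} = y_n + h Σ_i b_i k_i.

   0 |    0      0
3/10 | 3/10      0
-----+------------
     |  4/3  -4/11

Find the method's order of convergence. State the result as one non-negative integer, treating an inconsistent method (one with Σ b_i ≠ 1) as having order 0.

0

b = (4/3, -4/11)
c = (0, 3/10)
Σ b_i: 4/3·1 + (-4/11)·1 = 32/33 ≠ 1 ⇒ order 0.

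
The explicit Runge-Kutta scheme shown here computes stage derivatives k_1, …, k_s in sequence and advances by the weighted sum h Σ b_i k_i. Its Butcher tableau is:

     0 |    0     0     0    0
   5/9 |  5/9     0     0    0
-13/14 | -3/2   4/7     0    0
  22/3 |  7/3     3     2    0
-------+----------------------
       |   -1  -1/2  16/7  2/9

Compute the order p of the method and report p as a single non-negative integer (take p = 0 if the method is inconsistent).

b = (-1, -1/2, 16/7, 2/9)
c = (0, 5/9, -13/14, 22/3)
Ac = (0, 0, 20/63, -4/21)
Σ b_i: (-1)·1 + (-1/2)·1 + 16/7·1 + 2/9·1 = 127/126 ≠ 1 ⇒ order 0.

0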